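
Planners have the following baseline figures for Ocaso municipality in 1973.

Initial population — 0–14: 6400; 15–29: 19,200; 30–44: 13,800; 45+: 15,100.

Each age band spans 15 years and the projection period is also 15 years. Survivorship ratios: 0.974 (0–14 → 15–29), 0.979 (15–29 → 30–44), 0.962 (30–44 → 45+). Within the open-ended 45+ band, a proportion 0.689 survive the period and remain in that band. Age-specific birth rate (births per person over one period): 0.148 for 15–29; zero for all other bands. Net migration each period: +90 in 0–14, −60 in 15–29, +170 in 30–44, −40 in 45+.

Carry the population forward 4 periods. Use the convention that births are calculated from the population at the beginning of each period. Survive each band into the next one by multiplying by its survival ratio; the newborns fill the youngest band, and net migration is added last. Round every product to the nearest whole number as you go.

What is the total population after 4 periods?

24949

[period 1]
Births: 19200 × 0.148 = 2842
15–29: 6400 × 0.974 = 6234
30–44: 19200 × 0.979 = 18797
45+: 13800 × 0.962 + 15100 × 0.689 = 13276 + 10404 = 23680
Net migration: 0–14 + 90 → 2932; 15–29 − 60 → 6174; 30–44 + 170 → 18967; 45+ − 40 → 23640
End of period: [2932, 6174, 18967, 23640]
[period 2]
Births: 6174 × 0.148 = 914
15–29: 2932 × 0.974 = 2856
30–44: 6174 × 0.979 = 6044
45+: 18967 × 0.962 + 23640 × 0.689 = 18246 + 16288 = 34534
Net migration: 0–14 + 90 → 1004; 15–29 − 60 → 2796; 30–44 + 170 → 6214; 45+ − 40 → 34494
End of period: [1004, 2796, 6214, 34494]
[period 3]
Births: 2796 × 0.148 = 414
15–29: 1004 × 0.974 = 978
30–44: 2796 × 0.979 = 2737
45+: 6214 × 0.962 + 34494 × 0.689 = 5978 + 23766 = 29744
Net migration: 0–14 + 90 → 504; 15–29 − 60 → 918; 30–44 + 170 → 2907; 45+ − 40 → 29704
End of period: [504, 918, 2907, 29704]
[period 4]
Births: 918 × 0.148 = 136
15–29: 504 × 0.974 = 491
30–44: 918 × 0.979 = 899
45+: 2907 × 0.962 + 29704 × 0.689 = 2797 + 20466 = 23263
Net migration: 0–14 + 90 → 226; 15–29 − 60 → 431; 30–44 + 170 → 1069; 45+ − 40 → 23223
End of period: [226, 431, 1069, 23223]
Total after period 4: 226 + 431 + 1069 + 23223 = 24949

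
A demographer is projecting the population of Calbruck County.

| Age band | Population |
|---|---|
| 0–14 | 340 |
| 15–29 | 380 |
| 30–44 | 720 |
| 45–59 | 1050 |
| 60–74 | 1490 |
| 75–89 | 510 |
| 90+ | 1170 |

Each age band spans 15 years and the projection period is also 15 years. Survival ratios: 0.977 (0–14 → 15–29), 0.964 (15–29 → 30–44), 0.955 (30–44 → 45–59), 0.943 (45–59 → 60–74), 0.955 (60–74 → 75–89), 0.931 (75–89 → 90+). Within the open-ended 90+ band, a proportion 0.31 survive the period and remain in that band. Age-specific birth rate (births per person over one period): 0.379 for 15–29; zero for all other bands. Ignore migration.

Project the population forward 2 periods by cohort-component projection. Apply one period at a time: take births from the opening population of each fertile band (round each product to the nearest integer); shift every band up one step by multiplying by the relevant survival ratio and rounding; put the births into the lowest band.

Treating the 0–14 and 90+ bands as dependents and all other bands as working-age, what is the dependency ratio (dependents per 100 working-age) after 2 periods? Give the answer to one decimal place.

Call the bands 1 to 7, youngest first.
— Period 1 —
Births: 380 × 0.379 = 144
Band 2: 340 × 0.977 = 332
Band 3: 380 × 0.964 = 366
Band 4: 720 × 0.955 = 688
Band 5: 1050 × 0.943 = 990
Band 6: 1490 × 0.955 = 1423
Band 7: 510 × 0.931 + 1170 × 0.31 = 475 + 363 = 838
Population now: 0–14=144, 15–29=332, 30–44=366, 45–59=688, 60–74=990, 75–89=1423, 90+=838
— Period 2 —
Births: 332 × 0.379 = 126
Band 2: 144 × 0.977 = 141
Band 3: 332 × 0.964 = 320
Band 4: 366 × 0.955 = 350
Band 5: 688 × 0.943 = 649
Band 6: 990 × 0.955 = 945
Band 7: 1423 × 0.931 + 838 × 0.31 = 1325 + 260 = 1585
Population now: 0–14=126, 15–29=141, 30–44=320, 45–59=350, 60–74=649, 75–89=945, 90+=1585
Dependents (band 0–14 + band 90+) = 126 + 1585 = 1711; working-age = 2405; ratio = 1711/2405 × 100 = 71.1

71.1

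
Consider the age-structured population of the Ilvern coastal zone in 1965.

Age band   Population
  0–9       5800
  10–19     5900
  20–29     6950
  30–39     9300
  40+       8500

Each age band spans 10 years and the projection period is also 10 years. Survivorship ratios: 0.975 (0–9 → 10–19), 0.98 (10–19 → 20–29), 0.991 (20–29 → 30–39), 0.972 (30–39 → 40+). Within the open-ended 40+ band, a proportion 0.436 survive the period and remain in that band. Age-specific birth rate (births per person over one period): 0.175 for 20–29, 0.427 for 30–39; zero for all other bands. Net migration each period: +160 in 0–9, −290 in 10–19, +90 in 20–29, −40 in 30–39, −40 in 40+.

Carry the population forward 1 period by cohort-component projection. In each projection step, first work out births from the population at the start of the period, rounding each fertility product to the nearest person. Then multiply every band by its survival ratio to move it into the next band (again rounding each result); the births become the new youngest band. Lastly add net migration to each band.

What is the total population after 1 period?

36137

Call the bands 1 to 5, youngest first.
Period 1:
Births: 6950 × 0.175 = 1216, 9300 × 0.427 = 3971 → total 5187
Band 2: 5800 × 0.975 = 5655
Band 3: 5900 × 0.98 = 5782
Band 4: 6950 × 0.991 = 6887
Band 5: 9300 × 0.972 + 8500 × 0.436 = 9040 + 3706 = 12746
Net migration: Band 1 + 160 → 5347; Band 2 − 290 → 5365; Band 3 + 90 → 5872; Band 4 − 40 → 6847; Band 5 − 40 → 12706
Giving 5347 / 5365 / 5872 / 6847 / 12706.
Total after period 1: 5347 + 5365 + 5872 + 6847 + 12706 = 36137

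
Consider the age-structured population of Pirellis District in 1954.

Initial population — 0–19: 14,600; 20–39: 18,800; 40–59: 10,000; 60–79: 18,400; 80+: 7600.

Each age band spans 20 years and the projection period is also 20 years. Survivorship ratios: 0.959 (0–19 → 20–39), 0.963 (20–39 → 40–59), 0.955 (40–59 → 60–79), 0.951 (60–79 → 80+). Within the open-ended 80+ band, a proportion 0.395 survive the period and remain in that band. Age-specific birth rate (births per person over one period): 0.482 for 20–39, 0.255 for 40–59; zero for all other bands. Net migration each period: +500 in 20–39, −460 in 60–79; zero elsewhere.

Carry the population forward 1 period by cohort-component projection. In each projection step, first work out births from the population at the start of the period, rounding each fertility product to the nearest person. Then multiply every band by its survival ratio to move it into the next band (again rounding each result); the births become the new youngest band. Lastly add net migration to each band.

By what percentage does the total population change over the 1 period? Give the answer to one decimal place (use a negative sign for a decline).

6.4

Numbering the groups 1..5 from youngest to oldest:
Period 1.
Births: 18800 * 0.482 = 9062, 10000 * 0.255 = 2550 → 11612
Group 2: 14600 * 0.959 = 14001
Group 3: 18800 * 0.963 = 18104
Group 4: 10000 * 0.955 = 9550
Group 5: 18400 * 0.951 + 7600 * 0.395 = 17498 + 3002 = 20500
Net migration: Group 2 + 500 → 14501; Group 4 − 460 → 9090
End of period: [11612, 14501, 18104, 9090, 20500]
Total: 69400 → 73807; change = 4407; percentage change = 6.4%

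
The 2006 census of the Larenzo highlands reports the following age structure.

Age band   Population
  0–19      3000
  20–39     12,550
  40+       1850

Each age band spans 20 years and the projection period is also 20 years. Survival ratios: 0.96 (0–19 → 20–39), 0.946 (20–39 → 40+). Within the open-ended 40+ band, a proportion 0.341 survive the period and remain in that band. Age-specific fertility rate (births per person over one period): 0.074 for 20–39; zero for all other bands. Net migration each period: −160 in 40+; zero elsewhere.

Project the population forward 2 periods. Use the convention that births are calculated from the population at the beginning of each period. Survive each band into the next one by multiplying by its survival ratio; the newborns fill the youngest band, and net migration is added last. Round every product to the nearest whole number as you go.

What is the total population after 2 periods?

7878

Numbering the bands 1..3 from youngest to oldest:
After projecting period 1:
Births: 12550 × 0.074 = 929
Band 2: 3000 × 0.96 = 2880
Band 3: 12550 × 0.946 + 1850 × 0.341 = 11872 + 631 = 12503
Net migration: Band 3 − 160 → 12343
End of period: [929, 2880, 12343]
After projecting period 2:
Births: 2880 × 0.074 = 213
Band 2: 929 × 0.96 = 892
Band 3: 2880 × 0.946 + 12343 × 0.341 = 2724 + 4209 = 6933
Net migration: Band 3 − 160 → 6773
End of period: [213, 892, 6773]
Total after period 2: 213 + 892 + 6773 = 7878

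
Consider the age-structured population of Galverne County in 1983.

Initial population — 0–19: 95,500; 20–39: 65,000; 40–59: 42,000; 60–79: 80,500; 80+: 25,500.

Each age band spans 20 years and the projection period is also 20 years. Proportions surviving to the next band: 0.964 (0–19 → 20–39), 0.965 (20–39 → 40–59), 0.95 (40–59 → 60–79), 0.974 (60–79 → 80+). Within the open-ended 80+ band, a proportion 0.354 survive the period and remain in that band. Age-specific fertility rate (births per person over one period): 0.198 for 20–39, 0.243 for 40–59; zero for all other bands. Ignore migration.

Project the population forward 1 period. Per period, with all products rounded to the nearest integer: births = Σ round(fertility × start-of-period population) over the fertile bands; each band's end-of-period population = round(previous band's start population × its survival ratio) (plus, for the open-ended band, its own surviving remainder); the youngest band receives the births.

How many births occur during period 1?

Call the bands 1 to 5, youngest first.
After projecting period 1:
Births: 65000 × 0.198 = 12870 ; 42000 × 0.243 = 10206 ⇒ total 23076
Band 2: 95500 × 0.964 = 92062
Band 3: 65000 × 0.965 = 62725
Band 4: 42000 × 0.95 = 39900
Band 5: 80500 × 0.974 + 25500 × 0.354 = 78407 + 9027 = 87434
Population now: 0–19=23076, 20–39=92062, 40–59=62725, 60–79=39900, 80+=87434

23076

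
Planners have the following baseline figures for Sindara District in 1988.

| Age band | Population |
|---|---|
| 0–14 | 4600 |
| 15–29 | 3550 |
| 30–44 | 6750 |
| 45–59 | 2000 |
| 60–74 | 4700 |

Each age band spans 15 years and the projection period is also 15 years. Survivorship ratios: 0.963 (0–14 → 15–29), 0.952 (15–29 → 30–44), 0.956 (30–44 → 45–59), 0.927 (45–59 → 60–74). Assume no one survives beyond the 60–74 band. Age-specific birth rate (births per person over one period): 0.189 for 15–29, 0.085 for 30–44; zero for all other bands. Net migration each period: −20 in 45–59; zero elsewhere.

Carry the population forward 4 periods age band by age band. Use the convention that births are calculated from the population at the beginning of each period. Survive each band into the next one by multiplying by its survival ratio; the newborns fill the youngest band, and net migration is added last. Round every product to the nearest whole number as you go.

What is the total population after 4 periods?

6683

After projecting period 1:
Births: 3550 * 0.189 = 671, 6750 * 0.085 = 574 ⇒ total 1245
15–29: 4600 * 0.963 = 4430
30–44: 3550 * 0.952 = 3380
45–59: 6750 * 0.956 = 6453
60–74: 2000 * 0.927 = 1854
Net migration: 45–59 − 20 → 6433
→ [1245, 4430, 3380, 6433, 1854]
After projecting period 2:
Births: 4430 * 0.189 = 837, 3380 * 0.085 = 287 ⇒ total 1124
15–29: 1245 * 0.963 = 1199
30–44: 4430 * 0.952 = 4217
45–59: 3380 * 0.956 = 3231
60–74: 6433 * 0.927 = 5963
Net migration: 45–59 − 20 → 3211
→ [1124, 1199, 4217, 3211, 5963]
After projecting period 3:
Births: 1199 * 0.189 = 227, 4217 * 0.085 = 358 ⇒ total 585
15–29: 1124 * 0.963 = 1082
30–44: 1199 * 0.952 = 1141
45–59: 4217 * 0.956 = 4031
60–74: 3211 * 0.927 = 2977
Net migration: 45–59 − 20 → 4011
→ [585, 1082, 1141, 4011, 2977]
After projecting period 4:
Births: 1082 * 0.189 = 204, 1141 * 0.085 = 97 ⇒ total 301
15–29: 585 * 0.963 = 563
30–44: 1082 * 0.952 = 1030
45–59: 1141 * 0.956 = 1091
60–74: 4011 * 0.927 = 3718
Net migration: 45–59 − 20 → 1071
→ [301, 563, 1030, 1071, 3718]
Total after period 4: 301 + 563 + 1030 + 1071 + 3718 = 6683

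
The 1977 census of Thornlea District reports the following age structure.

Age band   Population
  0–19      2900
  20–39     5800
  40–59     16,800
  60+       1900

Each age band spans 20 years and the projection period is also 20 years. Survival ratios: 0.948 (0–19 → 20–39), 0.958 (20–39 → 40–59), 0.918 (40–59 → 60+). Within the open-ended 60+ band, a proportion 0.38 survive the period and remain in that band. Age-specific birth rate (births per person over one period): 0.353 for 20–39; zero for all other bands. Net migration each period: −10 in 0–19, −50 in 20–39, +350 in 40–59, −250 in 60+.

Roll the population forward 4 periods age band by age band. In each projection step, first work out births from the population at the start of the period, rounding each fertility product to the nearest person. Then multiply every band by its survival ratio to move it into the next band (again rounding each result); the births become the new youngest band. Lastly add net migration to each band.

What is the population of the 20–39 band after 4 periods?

[period 1]
Births: 5800 × 0.353 = 2047
20–39: 2900 × 0.948 = 2749
40–59: 5800 × 0.958 = 5556
60+: 16800 × 0.918 + 1900 × 0.38 = 15422 + 722 = 16144
Net migration: 0–19 − 10 → 2037; 20–39 − 50 → 2699; 40–59 + 350 → 5906; 60+ − 250 → 15894
Population now: 0–19=2037, 20–39=2699, 40–59=5906, 60+=15894
[period 2]
Births: 2699 × 0.353 = 953
20–39: 2037 × 0.948 = 1931
40–59: 2699 × 0.958 = 2586
60+: 5906 × 0.918 + 15894 × 0.38 = 5422 + 6040 = 11462
Net migration: 0–19 − 10 → 943; 20–39 − 50 → 1881; 40–59 + 350 → 2936; 60+ − 250 → 11212
Population now: 0–19=943, 20–39=1881, 40–59=2936, 60+=11212
[period 3]
Births: 1881 × 0.353 = 664
20–39: 943 × 0.948 = 894
40–59: 1881 × 0.958 = 1802
60+: 2936 × 0.918 + 11212 × 0.38 = 2695 + 4261 = 6956
Net migration: 0–19 − 10 → 654; 20–39 − 50 → 844; 40–59 + 350 → 2152; 60+ − 250 → 6706
Population now: 0–19=654, 20–39=844, 40–59=2152, 60+=6706
[period 4]
Births: 844 × 0.353 = 298
20–39: 654 × 0.948 = 620
40–59: 844 × 0.958 = 809
60+: 2152 × 0.918 + 6706 × 0.38 = 1976 + 2548 = 4524
Net migration: 0–19 − 10 → 288; 20–39 − 50 → 570; 40–59 + 350 → 1159; 60+ − 250 → 4274
Population now: 0–19=288, 20–39=570, 40–59=1159, 60+=4274

570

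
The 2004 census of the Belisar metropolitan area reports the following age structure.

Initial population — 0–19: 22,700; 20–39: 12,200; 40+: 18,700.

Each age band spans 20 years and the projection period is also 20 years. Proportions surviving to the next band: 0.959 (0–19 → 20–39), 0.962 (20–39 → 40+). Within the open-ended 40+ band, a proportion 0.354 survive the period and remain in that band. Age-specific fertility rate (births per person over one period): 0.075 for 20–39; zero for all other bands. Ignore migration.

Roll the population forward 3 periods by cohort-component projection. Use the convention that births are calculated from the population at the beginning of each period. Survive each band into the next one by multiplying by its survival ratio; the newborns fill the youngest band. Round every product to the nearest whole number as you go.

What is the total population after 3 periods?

Let group 1 be 0–19 through group 3 = 40+.
After projecting period 1:
Births: 12200 × 0.075 = 915
Group 2: 22700 × 0.959 = 21769
Group 3: 12200 × 0.962 + 18700 × 0.354 = 11736 + 6620 = 18356
Giving 915 / 21769 / 18356.
After projecting period 2:
Births: 21769 × 0.075 = 1633
Group 2: 915 × 0.959 = 877
Group 3: 21769 × 0.962 + 18356 × 0.354 = 20942 + 6498 = 27440
Giving 1633 / 877 / 27440.
After projecting period 3:
Births: 877 × 0.075 = 66
Group 2: 1633 × 0.959 = 1566
Group 3: 877 × 0.962 + 27440 × 0.354 = 844 + 9714 = 10558
Giving 66 / 1566 / 10558.
Total after period 3: 66 + 1566 + 10558 = 12190

12190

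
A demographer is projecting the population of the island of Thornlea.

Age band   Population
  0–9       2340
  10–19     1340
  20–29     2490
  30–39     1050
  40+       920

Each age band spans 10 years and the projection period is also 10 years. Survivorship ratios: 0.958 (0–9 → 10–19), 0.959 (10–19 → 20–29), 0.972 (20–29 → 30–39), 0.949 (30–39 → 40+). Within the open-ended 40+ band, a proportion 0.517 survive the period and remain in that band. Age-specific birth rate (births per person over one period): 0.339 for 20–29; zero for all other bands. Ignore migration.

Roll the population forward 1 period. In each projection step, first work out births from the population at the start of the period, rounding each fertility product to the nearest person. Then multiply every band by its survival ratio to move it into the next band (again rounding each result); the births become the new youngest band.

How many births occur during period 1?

844

Numbering the bands 1..5 from youngest to oldest:
[period 1]
Births: 2490 × 0.339 = 844
Band 2: 2340 × 0.958 = 2242
Band 3: 1340 × 0.959 = 1285
Band 4: 2490 × 0.972 = 2420
Band 5: 1050 × 0.949 + 920 × 0.517 = 996 + 476 = 1472
Population now: 0–9=844, 10–19=2242, 20–29=1285, 30–39=2420, 40+=1472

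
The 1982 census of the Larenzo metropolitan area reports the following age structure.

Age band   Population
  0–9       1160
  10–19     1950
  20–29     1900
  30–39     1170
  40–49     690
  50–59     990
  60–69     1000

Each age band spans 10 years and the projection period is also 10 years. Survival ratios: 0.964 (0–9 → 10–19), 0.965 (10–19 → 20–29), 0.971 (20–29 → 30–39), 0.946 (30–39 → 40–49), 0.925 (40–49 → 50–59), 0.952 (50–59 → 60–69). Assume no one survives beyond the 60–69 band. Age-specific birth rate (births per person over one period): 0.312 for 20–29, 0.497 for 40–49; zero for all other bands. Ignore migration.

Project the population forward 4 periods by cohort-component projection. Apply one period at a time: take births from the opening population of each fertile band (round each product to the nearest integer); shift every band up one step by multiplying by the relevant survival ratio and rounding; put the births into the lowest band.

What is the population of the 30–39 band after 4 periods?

845

Call the groups 1 to 7, youngest first.
After projecting period 1:
Births: 1900 × 0.312 = 593 ; 690 × 0.497 = 343 → total 936
Group 2: 1160 × 0.964 = 1118
Group 3: 1950 × 0.965 = 1882
Group 4: 1900 × 0.971 = 1845
Group 5: 1170 × 0.946 = 1107
Group 6: 690 × 0.925 = 638
Group 7: 990 × 0.952 = 942
Giving 936 / 1118 / 1882 / 1845 / 1107 / 638 / 942.
After projecting period 2:
Births: 1882 × 0.312 = 587 ; 1107 × 0.497 = 550 → total 1137
Group 2: 936 × 0.964 = 902
Group 3: 1118 × 0.965 = 1079
Group 4: 1882 × 0.971 = 1827
Group 5: 1845 × 0.946 = 1745
Group 6: 1107 × 0.925 = 1024
Group 7: 638 × 0.952 = 607
Giving 1137 / 902 / 1079 / 1827 / 1745 / 1024 / 607.
After projecting period 3:
Births: 1079 × 0.312 = 337 ; 1745 × 0.497 = 867 → total 1204
Group 2: 1137 × 0.964 = 1096
Group 3: 902 × 0.965 = 870
Group 4: 1079 × 0.971 = 1048
Group 5: 1827 × 0.946 = 1728
Group 6: 1745 × 0.925 = 1614
Group 7: 1024 × 0.952 = 975
Giving 1204 / 1096 / 870 / 1048 / 1728 / 1614 / 975.
After projecting period 4:
Births: 870 × 0.312 = 271 ; 1728 × 0.497 = 859 → total 1130
Group 2: 1204 × 0.964 = 1161
Group 3: 1096 × 0.965 = 1058
Group 4: 870 × 0.971 = 845
Group 5: 1048 × 0.946 = 991
Group 6: 1728 × 0.925 = 1598
Group 7: 1614 × 0.952 = 1537
Giving 1130 / 1161 / 1058 / 845 / 991 / 1598 / 1537.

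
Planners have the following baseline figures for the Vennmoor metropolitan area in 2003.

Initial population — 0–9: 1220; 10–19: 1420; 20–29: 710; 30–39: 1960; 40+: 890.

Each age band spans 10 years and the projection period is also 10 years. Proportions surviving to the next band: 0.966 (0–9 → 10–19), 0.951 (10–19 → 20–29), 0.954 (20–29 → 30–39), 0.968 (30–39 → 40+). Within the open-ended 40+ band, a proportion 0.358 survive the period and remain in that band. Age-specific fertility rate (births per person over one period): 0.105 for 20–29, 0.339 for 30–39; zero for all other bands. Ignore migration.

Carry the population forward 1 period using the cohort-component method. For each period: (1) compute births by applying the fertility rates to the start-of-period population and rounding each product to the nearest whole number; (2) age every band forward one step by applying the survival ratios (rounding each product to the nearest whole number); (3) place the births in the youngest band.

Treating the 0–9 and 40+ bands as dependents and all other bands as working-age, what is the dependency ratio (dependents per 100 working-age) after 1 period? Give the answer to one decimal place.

92.2

— Period 1 —
Births: 710 × 0.105 = 75  |  1960 × 0.339 = 664 → 739
10–19: 1220 × 0.966 = 1179
20–29: 1420 × 0.951 = 1350
30–39: 710 × 0.954 = 677
40+: 1960 × 0.968 + 890 × 0.358 = 1897 + 319 = 2216
→ [739, 1179, 1350, 677, 2216]
Dependents (band 0–9 + band 40+) = 739 + 2216 = 2955; working-age = 3206; ratio = 2955/3206 × 100 = 92.2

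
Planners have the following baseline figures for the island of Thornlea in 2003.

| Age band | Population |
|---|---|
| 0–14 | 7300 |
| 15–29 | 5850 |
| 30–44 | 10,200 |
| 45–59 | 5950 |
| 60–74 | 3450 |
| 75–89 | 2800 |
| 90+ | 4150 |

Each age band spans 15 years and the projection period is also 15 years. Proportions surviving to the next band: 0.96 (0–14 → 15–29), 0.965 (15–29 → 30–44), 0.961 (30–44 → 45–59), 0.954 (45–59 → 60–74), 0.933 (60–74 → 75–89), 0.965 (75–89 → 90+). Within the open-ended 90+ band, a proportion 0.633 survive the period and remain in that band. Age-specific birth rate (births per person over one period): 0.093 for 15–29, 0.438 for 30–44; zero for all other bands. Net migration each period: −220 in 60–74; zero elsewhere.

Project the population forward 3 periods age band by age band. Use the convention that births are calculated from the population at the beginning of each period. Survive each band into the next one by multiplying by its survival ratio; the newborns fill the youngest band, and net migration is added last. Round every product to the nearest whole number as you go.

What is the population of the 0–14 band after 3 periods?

Period 1:
Births: 5850 × 0.093 = 544  |  10200 × 0.438 = 4468 → 5012
15–29: 7300 × 0.96 = 7008
30–44: 5850 × 0.965 = 5645
45–59: 10200 × 0.961 = 9802
60–74: 5950 × 0.954 = 5676
75–89: 3450 × 0.933 = 3219
90+: 2800 × 0.965 + 4150 × 0.633 = 2702 + 2627 = 5329
Net migration: 60–74 − 220 → 5456
End of period: [5012, 7008, 5645, 9802, 5456, 3219, 5329]
Period 2:
Births: 7008 × 0.093 = 652  |  5645 × 0.438 = 2473 → 3125
15–29: 5012 × 0.96 = 4812
30–44: 7008 × 0.965 = 6763
45–59: 5645 × 0.961 = 5425
60–74: 9802 × 0.954 = 9351
75–89: 5456 × 0.933 = 5090
90+: 3219 × 0.965 + 5329 × 0.633 = 3106 + 3373 = 6479
Net migration: 60–74 − 220 → 9131
End of period: [3125, 4812, 6763, 5425, 9131, 5090, 6479]
Period 3:
Births: 4812 × 0.093 = 448  |  6763 × 0.438 = 2962 → 3410
15–29: 3125 × 0.96 = 3000
30–44: 4812 × 0.965 = 4644
45–59: 6763 × 0.961 = 6499
60–74: 5425 × 0.954 = 5175
75–89: 9131 × 0.933 = 8519
90+: 5090 × 0.965 + 6479 × 0.633 = 4912 + 4101 = 9013
Net migration: 60–74 − 220 → 4955
End of period: [3410, 3000, 4644, 6499, 4955, 8519, 9013]

3410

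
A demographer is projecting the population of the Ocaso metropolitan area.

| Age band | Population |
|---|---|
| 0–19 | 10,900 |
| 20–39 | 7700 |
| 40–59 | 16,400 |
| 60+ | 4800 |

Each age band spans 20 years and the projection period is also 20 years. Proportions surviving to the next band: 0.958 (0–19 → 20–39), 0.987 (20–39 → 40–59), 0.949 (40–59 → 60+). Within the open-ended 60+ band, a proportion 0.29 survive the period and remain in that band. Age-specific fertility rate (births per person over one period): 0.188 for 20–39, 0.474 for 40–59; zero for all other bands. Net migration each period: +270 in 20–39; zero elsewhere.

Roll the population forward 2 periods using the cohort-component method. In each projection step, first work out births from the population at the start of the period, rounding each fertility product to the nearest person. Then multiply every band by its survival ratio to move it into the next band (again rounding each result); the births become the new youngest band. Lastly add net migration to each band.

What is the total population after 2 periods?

Call the bands 1 to 4, youngest first.
Period 1:
Births: 7700 * 0.188 = 1448, 16400 * 0.474 = 7774 → total 9222
Band 2: 10900 * 0.958 = 10442
Band 3: 7700 * 0.987 = 7600
Band 4: 16400 * 0.949 + 4800 * 0.29 = 15564 + 1392 = 16956
Net migration: Band 2 + 270 → 10712
Population now: 0–19=9222, 20–39=10712, 40–59=7600, 60+=16956
Period 2:
Births: 10712 * 0.188 = 2014, 7600 * 0.474 = 3602 → total 5616
Band 2: 9222 * 0.958 = 8835
Band 3: 10712 * 0.987 = 10573
Band 4: 7600 * 0.949 + 16956 * 0.29 = 7212 + 4917 = 12129
Net migration: Band 2 + 270 → 9105
Population now: 0–19=5616, 20–39=9105, 40–59=10573, 60+=12129
Total after period 2: 5616 + 9105 + 10573 + 12129 = 37423

37423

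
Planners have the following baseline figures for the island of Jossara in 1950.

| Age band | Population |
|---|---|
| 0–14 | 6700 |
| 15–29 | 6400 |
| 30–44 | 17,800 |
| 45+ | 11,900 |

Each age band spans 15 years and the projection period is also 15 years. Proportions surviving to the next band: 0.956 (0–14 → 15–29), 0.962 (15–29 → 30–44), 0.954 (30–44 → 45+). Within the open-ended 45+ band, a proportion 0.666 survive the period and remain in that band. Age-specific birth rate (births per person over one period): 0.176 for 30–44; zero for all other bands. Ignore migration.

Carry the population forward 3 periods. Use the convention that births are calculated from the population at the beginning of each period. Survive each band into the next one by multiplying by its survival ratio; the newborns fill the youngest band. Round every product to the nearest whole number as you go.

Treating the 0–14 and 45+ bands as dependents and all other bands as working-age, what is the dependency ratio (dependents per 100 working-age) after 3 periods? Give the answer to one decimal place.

559.7

— Period 1 —
Births: 17800 × 0.176 = 3133
15–29: 6700 × 0.956 = 6405
30–44: 6400 × 0.962 = 6157
45+: 17800 × 0.954 + 11900 × 0.666 = 16981 + 7925 = 24906
Population now: 0–14=3133, 15–29=6405, 30–44=6157, 45+=24906
— Period 2 —
Births: 6157 × 0.176 = 1084
15–29: 3133 × 0.956 = 2995
30–44: 6405 × 0.962 = 6162
45+: 6157 × 0.954 + 24906 × 0.666 = 5874 + 16587 = 22461
Population now: 0–14=1084, 15–29=2995, 30–44=6162, 45+=22461
— Period 3 —
Births: 6162 × 0.176 = 1085
15–29: 1084 × 0.956 = 1036
30–44: 2995 × 0.962 = 2881
45+: 6162 × 0.954 + 22461 × 0.666 = 5879 + 14959 = 20838
Population now: 0–14=1085, 15–29=1036, 30–44=2881, 45+=20838
Dependents (band 0–14 + band 45+) = 1085 + 20838 = 21923; working-age = 3917; ratio = 21923/3917 × 100 = 559.7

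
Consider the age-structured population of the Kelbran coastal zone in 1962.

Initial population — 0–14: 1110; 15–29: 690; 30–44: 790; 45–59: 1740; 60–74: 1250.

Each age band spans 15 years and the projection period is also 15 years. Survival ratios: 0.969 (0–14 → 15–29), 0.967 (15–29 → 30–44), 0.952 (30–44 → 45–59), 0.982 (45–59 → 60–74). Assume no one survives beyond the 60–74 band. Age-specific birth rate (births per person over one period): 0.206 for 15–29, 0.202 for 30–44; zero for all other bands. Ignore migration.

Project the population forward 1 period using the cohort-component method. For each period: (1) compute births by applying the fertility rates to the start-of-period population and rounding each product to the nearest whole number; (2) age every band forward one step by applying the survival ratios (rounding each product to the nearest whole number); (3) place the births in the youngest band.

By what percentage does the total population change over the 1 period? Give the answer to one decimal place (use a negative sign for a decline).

-19.2

[period 1]
Births: 690 * 0.206 = 142 ; 790 * 0.202 = 160 → 302
15–29: 1110 * 0.969 = 1076
30–44: 690 * 0.967 = 667
45–59: 790 * 0.952 = 752
60–74: 1740 * 0.982 = 1709
→ [302, 1076, 667, 752, 1709]
Total: 5580 → 4506; change = -1074; percentage change = -19.2%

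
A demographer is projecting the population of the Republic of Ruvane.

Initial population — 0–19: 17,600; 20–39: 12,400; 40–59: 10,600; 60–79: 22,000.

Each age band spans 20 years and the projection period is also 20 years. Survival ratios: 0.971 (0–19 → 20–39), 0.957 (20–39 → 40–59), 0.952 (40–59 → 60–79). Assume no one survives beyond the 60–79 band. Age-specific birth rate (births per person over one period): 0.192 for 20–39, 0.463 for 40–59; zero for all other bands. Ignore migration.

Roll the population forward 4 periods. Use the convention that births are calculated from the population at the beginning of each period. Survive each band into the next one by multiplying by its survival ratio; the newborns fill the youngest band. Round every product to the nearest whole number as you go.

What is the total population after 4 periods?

28048

Let band 1 be 0–19 through band 4 = 60–79.
After projecting period 1:
Births: 12400 * 0.192 = 2381  |  10600 * 0.463 = 4908 → total 7289
Band 2: 17600 * 0.971 = 17090
Band 3: 12400 * 0.957 = 11867
Band 4: 10600 * 0.952 = 10091
Population now: 0–19=7289, 20–39=17090, 40–59=11867, 60–79=10091
After projecting period 2:
Births: 17090 * 0.192 = 3281  |  11867 * 0.463 = 5494 → total 8775
Band 2: 7289 * 0.971 = 7078
Band 3: 17090 * 0.957 = 16355
Band 4: 11867 * 0.952 = 11297
Population now: 0–19=8775, 20–39=7078, 40–59=16355, 60–79=11297
After projecting period 3:
Births: 7078 * 0.192 = 1359  |  16355 * 0.463 = 7572 → total 8931
Band 2: 8775 * 0.971 = 8521
Band 3: 7078 * 0.957 = 6774
Band 4: 16355 * 0.952 = 15570
Population now: 0–19=8931, 20–39=8521, 40–59=6774, 60–79=15570
After projecting period 4:
Births: 8521 * 0.192 = 1636  |  6774 * 0.463 = 3136 → total 4772
Band 2: 8931 * 0.971 = 8672
Band 3: 8521 * 0.957 = 8155
Band 4: 6774 * 0.952 = 6449
Population now: 0–19=4772, 20–39=8672, 40–59=8155, 60–79=6449
Total after period 4: 4772 + 8672 + 8155 + 6449 = 28048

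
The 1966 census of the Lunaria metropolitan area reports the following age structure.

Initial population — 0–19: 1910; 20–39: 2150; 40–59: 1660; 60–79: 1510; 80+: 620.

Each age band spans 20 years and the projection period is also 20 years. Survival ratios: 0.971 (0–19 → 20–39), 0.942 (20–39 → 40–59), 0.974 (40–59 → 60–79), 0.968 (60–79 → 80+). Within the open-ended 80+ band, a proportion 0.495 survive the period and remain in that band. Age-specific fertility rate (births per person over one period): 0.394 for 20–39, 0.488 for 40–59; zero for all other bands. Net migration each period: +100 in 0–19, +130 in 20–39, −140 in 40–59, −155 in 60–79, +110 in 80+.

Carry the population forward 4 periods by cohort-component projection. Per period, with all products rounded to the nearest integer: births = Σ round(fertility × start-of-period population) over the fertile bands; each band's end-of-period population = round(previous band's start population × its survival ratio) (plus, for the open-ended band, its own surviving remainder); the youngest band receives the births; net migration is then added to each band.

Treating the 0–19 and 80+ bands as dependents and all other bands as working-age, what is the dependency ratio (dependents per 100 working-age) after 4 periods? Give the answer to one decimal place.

Period 1.
Births: 2150 × 0.394 = 847  |  1660 × 0.488 = 810 → total 1657
20–39: 1910 × 0.971 = 1855
40–59: 2150 × 0.942 = 2025
60–79: 1660 × 0.974 = 1617
80+: 1510 × 0.968 + 620 × 0.495 = 1462 + 307 = 1769
Net migration: 0–19 + 100 → 1757; 20–39 + 130 → 1985; 40–59 − 140 → 1885; 60–79 − 155 → 1462; 80+ + 110 → 1879
Population now: 0–19=1757, 20–39=1985, 40–59=1885, 60–79=1462, 80+=1879
Period 2.
Births: 1985 × 0.394 = 782  |  1885 × 0.488 = 920 → total 1702
20–39: 1757 × 0.971 = 1706
40–59: 1985 × 0.942 = 1870
60–79: 1885 × 0.974 = 1836
80+: 1462 × 0.968 + 1879 × 0.495 = 1415 + 930 = 2345
Net migration: 0–19 + 100 → 1802; 20–39 + 130 → 1836; 40–59 − 140 → 1730; 60–79 − 155 → 1681; 80+ + 110 → 2455
Population now: 0–19=1802, 20–39=1836, 40–59=1730, 60–79=1681, 80+=2455
Period 3.
Births: 1836 × 0.394 = 723  |  1730 × 0.488 = 844 → total 1567
20–39: 1802 × 0.971 = 1750
40–59: 1836 × 0.942 = 1730
60–79: 1730 × 0.974 = 1685
80+: 1681 × 0.968 + 2455 × 0.495 = 1627 + 1215 = 2842
Net migration: 0–19 + 100 → 1667; 20–39 + 130 → 1880; 40–59 − 140 → 1590; 60–79 − 155 → 1530; 80+ + 110 → 2952
Population now: 0–19=1667, 20–39=1880, 40–59=1590, 60–79=1530, 80+=2952
Period 4.
Births: 1880 × 0.394 = 741  |  1590 × 0.488 = 776 → total 1517
20–39: 1667 × 0.971 = 1619
40–59: 1880 × 0.942 = 1771
60–79: 1590 × 0.974 = 1549
80+: 1530 × 0.968 + 2952 × 0.495 = 1481 + 1461 = 2942
Net migration: 0–19 + 100 → 1617; 20–39 + 130 → 1749; 40–59 − 140 → 1631; 60–79 − 155 → 1394; 80+ + 110 → 3052
Population now: 0–19=1617, 20–39=1749, 40–59=1631, 60–79=1394, 80+=3052
Dependents (band 0–19 + band 80+) = 1617 + 3052 = 4669; working-age = 4774; ratio = 4669/4774 × 100 = 97.8

97.8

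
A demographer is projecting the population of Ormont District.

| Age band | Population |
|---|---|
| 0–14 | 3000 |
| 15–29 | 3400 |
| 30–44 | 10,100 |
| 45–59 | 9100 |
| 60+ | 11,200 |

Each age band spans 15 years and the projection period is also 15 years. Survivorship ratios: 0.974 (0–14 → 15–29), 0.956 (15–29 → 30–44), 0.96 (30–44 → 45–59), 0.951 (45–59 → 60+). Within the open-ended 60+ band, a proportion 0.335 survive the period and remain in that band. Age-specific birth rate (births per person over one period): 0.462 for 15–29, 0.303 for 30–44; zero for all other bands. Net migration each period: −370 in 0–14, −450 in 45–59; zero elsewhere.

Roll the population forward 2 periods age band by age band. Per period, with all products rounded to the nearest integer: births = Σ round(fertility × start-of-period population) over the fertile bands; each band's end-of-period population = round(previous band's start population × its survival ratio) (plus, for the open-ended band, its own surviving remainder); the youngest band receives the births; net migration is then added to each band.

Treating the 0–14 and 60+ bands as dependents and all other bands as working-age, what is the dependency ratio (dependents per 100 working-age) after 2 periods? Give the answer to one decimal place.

155.1

Call the groups 1 to 5, youngest first.
[period 1]
Births: 3400 * 0.462 = 1571 ; 10100 * 0.303 = 3060 → total 4631
Group 2: 3000 * 0.974 = 2922
Group 3: 3400 * 0.956 = 3250
Group 4: 10100 * 0.96 = 9696
Group 5: 9100 * 0.951 + 11200 * 0.335 = 8654 + 3752 = 12406
Net migration: Group 1 − 370 → 4261; Group 4 − 450 → 9246
Giving 4261 / 2922 / 3250 / 9246 / 12406.
[period 2]
Births: 2922 * 0.462 = 1350 ; 3250 * 0.303 = 985 → total 2335
Group 2: 4261 * 0.974 = 4150
Group 3: 2922 * 0.956 = 2793
Group 4: 3250 * 0.96 = 3120
Group 5: 9246 * 0.951 + 12406 * 0.335 = 8793 + 4156 = 12949
Net migration: Group 1 − 370 → 1965; Group 4 − 450 → 2670
Giving 1965 / 4150 / 2793 / 2670 / 12949.
Dependents (band 0–14 + band 60+) = 1965 + 12949 = 14914; working-age = 9613; ratio = 14914/9613 × 100 = 155.1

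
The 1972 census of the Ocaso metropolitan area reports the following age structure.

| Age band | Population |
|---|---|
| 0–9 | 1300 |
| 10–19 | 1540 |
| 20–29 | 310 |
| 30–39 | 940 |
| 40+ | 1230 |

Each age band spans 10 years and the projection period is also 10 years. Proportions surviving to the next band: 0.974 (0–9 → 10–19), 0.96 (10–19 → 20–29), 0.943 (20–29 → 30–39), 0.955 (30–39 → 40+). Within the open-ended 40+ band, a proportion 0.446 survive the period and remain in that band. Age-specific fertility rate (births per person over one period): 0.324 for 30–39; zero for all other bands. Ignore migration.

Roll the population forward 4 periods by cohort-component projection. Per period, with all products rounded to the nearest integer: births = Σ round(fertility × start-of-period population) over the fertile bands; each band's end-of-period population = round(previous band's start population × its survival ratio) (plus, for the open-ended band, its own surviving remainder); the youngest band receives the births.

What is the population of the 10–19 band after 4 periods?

440

Period 1:
Births: 940 × 0.324 = 305
10–19: 1300 × 0.974 = 1266
20–29: 1540 × 0.96 = 1478
30–39: 310 × 0.943 = 292
40+: 940 × 0.955 + 1230 × 0.446 = 898 + 549 = 1447
Giving 305 / 1266 / 1478 / 292 / 1447.
Period 2:
Births: 292 × 0.324 = 95
10–19: 305 × 0.974 = 297
20–29: 1266 × 0.96 = 1215
30–39: 1478 × 0.943 = 1394
40+: 292 × 0.955 + 1447 × 0.446 = 279 + 645 = 924
Giving 95 / 297 / 1215 / 1394 / 924.
Period 3:
Births: 1394 × 0.324 = 452
10–19: 95 × 0.974 = 93
20–29: 297 × 0.96 = 285
30–39: 1215 × 0.943 = 1146
40+: 1394 × 0.955 + 924 × 0.446 = 1331 + 412 = 1743
Giving 452 / 93 / 285 / 1146 / 1743.
Period 4:
Births: 1146 × 0.324 = 371
10–19: 452 × 0.974 = 440
20–29: 93 × 0.96 = 89
30–39: 285 × 0.943 = 269
40+: 1146 × 0.955 + 1743 × 0.446 = 1094 + 777 = 1871
Giving 371 / 440 / 89 / 269 / 1871.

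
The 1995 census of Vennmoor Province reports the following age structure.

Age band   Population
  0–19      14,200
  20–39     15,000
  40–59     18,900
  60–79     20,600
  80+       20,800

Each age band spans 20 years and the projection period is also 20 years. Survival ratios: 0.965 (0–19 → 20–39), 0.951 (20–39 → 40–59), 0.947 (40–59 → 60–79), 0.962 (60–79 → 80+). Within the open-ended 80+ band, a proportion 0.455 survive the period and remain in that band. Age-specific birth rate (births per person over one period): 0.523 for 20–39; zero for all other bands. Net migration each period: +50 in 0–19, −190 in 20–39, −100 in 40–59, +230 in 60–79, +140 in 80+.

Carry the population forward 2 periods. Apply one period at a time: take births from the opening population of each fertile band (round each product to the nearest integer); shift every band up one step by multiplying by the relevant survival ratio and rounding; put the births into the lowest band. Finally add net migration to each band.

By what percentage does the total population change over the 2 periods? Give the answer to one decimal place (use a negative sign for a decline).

-19.7

Let band 1 be 0–19 through band 5 = 80+.
— Period 1 —
Births: 15000 * 0.523 = 7845
Band 2: 14200 * 0.965 = 13703
Band 3: 15000 * 0.951 = 14265
Band 4: 18900 * 0.947 = 17898
Band 5: 20600 * 0.962 + 20800 * 0.455 = 19817 + 9464 = 29281
Net migration: Band 1 + 50 → 7895; Band 2 − 190 → 13513; Band 3 − 100 → 14165; Band 4 + 230 → 18128; Band 5 + 140 → 29421
Population now: 0–19=7895, 20–39=13513, 40–59=14165, 60–79=18128, 80+=29421
— Period 2 —
Births: 13513 * 0.523 = 7067
Band 2: 7895 * 0.965 = 7619
Band 3: 13513 * 0.951 = 12851
Band 4: 14165 * 0.947 = 13414
Band 5: 18128 * 0.962 + 29421 * 0.455 = 17439 + 13387 = 30826
Net migration: Band 1 + 50 → 7117; Band 2 − 190 → 7429; Band 3 − 100 → 12751; Band 4 + 230 → 13644; Band 5 + 140 → 30966
Population now: 0–19=7117, 20–39=7429, 40–59=12751, 60–79=13644, 80+=30966
Total: 89500 → 71907; change = -17593; percentage change = -19.7%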